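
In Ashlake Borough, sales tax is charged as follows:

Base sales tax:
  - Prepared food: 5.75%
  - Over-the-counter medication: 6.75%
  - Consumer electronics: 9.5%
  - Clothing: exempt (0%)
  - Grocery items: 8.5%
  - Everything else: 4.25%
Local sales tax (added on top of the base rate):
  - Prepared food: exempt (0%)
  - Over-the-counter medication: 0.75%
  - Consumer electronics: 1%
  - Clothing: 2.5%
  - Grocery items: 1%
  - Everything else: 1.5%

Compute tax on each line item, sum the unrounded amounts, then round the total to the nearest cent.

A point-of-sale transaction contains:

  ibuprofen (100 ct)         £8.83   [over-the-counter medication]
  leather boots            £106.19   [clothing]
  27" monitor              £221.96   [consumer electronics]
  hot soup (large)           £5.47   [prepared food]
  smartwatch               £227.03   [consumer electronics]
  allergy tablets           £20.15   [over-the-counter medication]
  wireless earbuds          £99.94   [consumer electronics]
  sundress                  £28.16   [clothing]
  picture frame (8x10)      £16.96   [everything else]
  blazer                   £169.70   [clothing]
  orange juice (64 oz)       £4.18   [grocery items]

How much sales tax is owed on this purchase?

£69.10

Ibuprofen (100 ct) £8.83: over-the-counter medication → 6.75% + 0.75% local = 7.5% → £0.66225
Leather boots £106.19: clothing → 0% + 2.5% local = 2.5% → £2.65475
27" monitor £221.96: consumer electronics → 9.5% + 1% local = 10.5% → £23.3058
Hot soup (large) £5.47: prepared food → 5.75% + 0% local = 5.75% → £0.314525
Smartwatch £227.03: consumer electronics → 9.5% + 1% local = 10.5% → £23.83815
Allergy tablets £20.15: over-the-counter medication → 6.75% + 0.75% local = 7.5% → £1.51125
Wireless earbuds £99.94: consumer electronics → 9.5% + 1% local = 10.5% → £10.4937
Sundress £28.16: clothing → 0% + 2.5% local = 2.5% → £0.704
Picture frame (8x10) £16.96: everything else → 4.25% + 1.5% local = 5.75% → £0.9752
Blazer £169.70: clothing → 0% + 2.5% local = 2.5% → £4.2425
Orange juice (64 oz) £4.18: grocery items → 8.5% + 1% local = 9.5% → £0.3971
Unrounded tax sum = £69.099225 → £69.10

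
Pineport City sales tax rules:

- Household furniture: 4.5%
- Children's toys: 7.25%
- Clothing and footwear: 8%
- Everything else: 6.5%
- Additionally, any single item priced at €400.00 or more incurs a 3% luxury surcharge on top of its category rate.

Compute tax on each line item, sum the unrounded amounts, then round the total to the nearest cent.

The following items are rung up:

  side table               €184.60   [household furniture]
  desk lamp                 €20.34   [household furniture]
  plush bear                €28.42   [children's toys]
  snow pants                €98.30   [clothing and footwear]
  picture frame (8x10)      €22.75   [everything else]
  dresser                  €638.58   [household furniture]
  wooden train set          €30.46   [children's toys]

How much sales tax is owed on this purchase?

Side table €184.60: household furniture → 4.5% → €8.307
Desk lamp €20.34: household furniture → 4.5% → €0.9153
Plush bear €28.42: children's toys → 7.25% → €2.06045
Snow pants €98.30: clothing and footwear → 8% → €7.864
Picture frame (8x10) €22.75: everything else → 6.5% → €1.47875
Dresser €638.58: household furniture → 4.5% + 3% surcharge = 7.5% → €47.8935
Wooden train set €30.46: children's toys → 7.25% → €2.20835
Unrounded tax sum = €70.72735 → €70.73

€70.73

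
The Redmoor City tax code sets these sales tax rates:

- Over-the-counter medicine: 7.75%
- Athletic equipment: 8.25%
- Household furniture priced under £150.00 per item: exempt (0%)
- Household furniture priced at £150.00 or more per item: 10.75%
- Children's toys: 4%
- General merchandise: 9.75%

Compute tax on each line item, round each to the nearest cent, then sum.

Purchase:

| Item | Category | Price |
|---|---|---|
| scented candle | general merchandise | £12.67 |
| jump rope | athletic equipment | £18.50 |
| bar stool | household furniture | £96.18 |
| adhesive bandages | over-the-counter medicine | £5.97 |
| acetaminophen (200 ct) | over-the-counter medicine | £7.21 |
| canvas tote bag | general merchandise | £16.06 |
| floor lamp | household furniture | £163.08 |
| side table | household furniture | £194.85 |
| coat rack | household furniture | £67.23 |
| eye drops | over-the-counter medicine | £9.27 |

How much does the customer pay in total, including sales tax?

Scented candle £12.67: general merchandise → 9.75% → £1.24
Jump rope £18.50: athletic equipment → 8.25% → £1.53
Bar stool £96.18: household furniture, under £150.00 → 0% → £0.00
Adhesive bandages £5.97: over-the-counter medicine → 7.75% → £0.46
Acetaminophen (200 ct) £7.21: over-the-counter medicine → 7.75% → £0.56
Canvas tote bag £16.06: general merchandise → 9.75% → £1.57
Floor lamp £163.08: household furniture, £150.00 or more → 10.75% → £17.53
Side table £194.85: household furniture, £150.00 or more → 10.75% → £20.95
Coat rack £67.23: household furniture, under £150.00 → 0% → £0.00
Eye drops £9.27: over-the-counter medicine → 7.75% → £0.72
Subtotal = £591.02; tax = £44.56; total due = £635.58

£635.58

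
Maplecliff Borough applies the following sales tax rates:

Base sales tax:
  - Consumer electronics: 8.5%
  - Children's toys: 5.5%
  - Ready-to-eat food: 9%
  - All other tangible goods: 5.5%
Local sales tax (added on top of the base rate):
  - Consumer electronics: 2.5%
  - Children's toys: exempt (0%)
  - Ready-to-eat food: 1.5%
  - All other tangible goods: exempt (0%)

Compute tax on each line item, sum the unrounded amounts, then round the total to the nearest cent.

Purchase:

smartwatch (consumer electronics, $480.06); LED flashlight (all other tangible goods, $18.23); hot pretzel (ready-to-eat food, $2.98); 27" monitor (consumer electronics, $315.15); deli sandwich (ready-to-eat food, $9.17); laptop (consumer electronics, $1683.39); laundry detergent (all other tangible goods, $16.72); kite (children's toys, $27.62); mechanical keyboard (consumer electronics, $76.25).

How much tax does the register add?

Smartwatch $480.06: consumer electronics → 8.5% + 2.5% local = 11% → $52.8066
LED flashlight $18.23: all other tangible goods → 5.5% + 0% local = 5.5% → $1.00265
Hot pretzel $2.98: ready-to-eat food → 9% + 1.5% local = 10.5% → $0.3129
27" monitor $315.15: consumer electronics → 8.5% + 2.5% local = 11% → $34.6665
Deli sandwich $9.17: ready-to-eat food → 9% + 1.5% local = 10.5% → $0.96285
Laptop $1683.39: consumer electronics → 8.5% + 2.5% local = 11% → $185.1729
Laundry detergent $16.72: all other tangible goods → 5.5% + 0% local = 5.5% → $0.9196
Kite $27.62: children's toys → 5.5% + 0% local = 5.5% → $1.5191
Mechanical keyboard $76.25: consumer electronics → 8.5% + 2.5% local = 11% → $8.3875
Unrounded tax sum = $285.7506 → $285.75

$285.75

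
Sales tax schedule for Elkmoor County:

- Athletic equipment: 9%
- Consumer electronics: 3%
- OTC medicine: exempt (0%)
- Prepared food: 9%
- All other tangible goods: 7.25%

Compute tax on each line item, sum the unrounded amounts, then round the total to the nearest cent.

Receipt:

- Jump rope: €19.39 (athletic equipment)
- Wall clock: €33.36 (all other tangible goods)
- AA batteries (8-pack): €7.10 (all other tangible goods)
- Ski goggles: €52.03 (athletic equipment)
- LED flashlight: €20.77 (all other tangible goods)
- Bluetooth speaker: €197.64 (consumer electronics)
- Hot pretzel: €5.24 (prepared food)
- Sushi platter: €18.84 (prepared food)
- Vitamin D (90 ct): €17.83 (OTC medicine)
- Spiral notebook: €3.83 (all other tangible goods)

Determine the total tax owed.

€19.24

Jump rope €19.39: athletic equipment → 9% → €1.7451
Wall clock €33.36: all other tangible goods → 7.25% → €2.4186
AA batteries (8-pack) €7.10: all other tangible goods → 7.25% → €0.51475
Ski goggles €52.03: athletic equipment → 9% → €4.6827
LED flashlight €20.77: all other tangible goods → 7.25% → €1.505825
Bluetooth speaker €197.64: consumer electronics → 3% → €5.9292
Hot pretzel €5.24: prepared food → 9% → €0.4716
Sushi platter €18.84: prepared food → 9% → €1.6956
Vitamin D (90 ct) €17.83: OTC medicine → 0% → €0.00
Spiral notebook €3.83: all other tangible goods → 7.25% → €0.277675
Unrounded tax sum = €19.24105 → €19.24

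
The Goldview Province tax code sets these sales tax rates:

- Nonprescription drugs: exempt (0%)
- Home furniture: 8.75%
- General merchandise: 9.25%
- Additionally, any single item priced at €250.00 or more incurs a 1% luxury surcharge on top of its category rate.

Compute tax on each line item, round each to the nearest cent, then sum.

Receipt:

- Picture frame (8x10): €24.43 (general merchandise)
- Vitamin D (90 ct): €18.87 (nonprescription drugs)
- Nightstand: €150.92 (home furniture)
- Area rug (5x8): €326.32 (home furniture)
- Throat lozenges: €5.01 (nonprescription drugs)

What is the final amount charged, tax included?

Picture frame (8x10) €24.43: general merchandise → 9.25% → €2.26
Vitamin D (90 ct) €18.87: nonprescription drugs → 0% → €0.00
Nightstand €150.92: home furniture → 8.75% → €13.21
Area rug (5x8) €326.32: home furniture → 8.75% + 1% surcharge = 9.75% → €31.82
Throat lozenges €5.01: nonprescription drugs → 0% → €0.00
Subtotal = €525.55; tax = €47.29; total due = €572.84

€572.84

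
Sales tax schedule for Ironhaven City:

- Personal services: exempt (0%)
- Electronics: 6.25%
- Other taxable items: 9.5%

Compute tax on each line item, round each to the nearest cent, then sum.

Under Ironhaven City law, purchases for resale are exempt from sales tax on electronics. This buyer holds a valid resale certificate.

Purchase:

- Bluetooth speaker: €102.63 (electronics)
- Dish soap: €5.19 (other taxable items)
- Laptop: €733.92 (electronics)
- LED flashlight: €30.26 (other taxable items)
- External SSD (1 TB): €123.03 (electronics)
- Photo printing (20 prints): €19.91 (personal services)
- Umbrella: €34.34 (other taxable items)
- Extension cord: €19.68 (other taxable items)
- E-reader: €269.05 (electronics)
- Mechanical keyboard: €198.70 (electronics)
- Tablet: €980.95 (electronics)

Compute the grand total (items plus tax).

Bluetooth speaker €102.63: electronics, buyer-exempt → 0% → €0.00
Dish soap €5.19: other taxable items → 9.5% → €0.49
Laptop €733.92: electronics, buyer-exempt → 0% → €0.00
LED flashlight €30.26: other taxable items → 9.5% → €2.87
External SSD (1 TB) €123.03: electronics, buyer-exempt → 0% → €0.00
Photo printing (20 prints) €19.91: personal services → 0% → €0.00
Umbrella €34.34: other taxable items → 9.5% → €3.26
Extension cord €19.68: other taxable items → 9.5% → €1.87
E-reader €269.05: electronics, buyer-exempt → 0% → €0.00
Mechanical keyboard €198.70: electronics, buyer-exempt → 0% → €0.00
Tablet €980.95: electronics, buyer-exempt → 0% → €0.00
Subtotal = €2517.66; tax = €8.49; total due = €2526.15

€2526.15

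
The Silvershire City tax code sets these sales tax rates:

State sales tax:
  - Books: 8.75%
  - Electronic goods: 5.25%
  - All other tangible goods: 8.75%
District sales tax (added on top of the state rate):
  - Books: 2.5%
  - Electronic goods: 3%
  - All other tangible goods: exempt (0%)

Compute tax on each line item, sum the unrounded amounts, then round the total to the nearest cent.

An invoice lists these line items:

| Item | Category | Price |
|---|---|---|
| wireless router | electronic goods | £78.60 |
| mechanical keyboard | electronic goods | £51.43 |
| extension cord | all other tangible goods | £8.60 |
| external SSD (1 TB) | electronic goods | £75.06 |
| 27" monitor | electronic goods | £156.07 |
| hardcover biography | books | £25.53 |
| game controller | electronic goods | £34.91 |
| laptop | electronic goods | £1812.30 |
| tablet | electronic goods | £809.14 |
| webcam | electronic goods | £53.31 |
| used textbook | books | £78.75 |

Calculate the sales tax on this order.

Wireless router £78.60: electronic goods → 5.25% + 3% district = 8.25% → £6.4845
Mechanical keyboard £51.43: electronic goods → 5.25% + 3% district = 8.25% → £4.242975
Extension cord £8.60: all other tangible goods → 8.75% + 0% district = 8.75% → £0.7525
External SSD (1 TB) £75.06: electronic goods → 5.25% + 3% district = 8.25% → £6.19245
27" monitor £156.07: electronic goods → 5.25% + 3% district = 8.25% → £12.875775
Hardcover biography £25.53: books → 8.75% + 2.5% district = 11.25% → £2.872125
Game controller £34.91: electronic goods → 5.25% + 3% district = 8.25% → £2.880075
Laptop £1812.30: electronic goods → 5.25% + 3% district = 8.25% → £149.51475
Tablet £809.14: electronic goods → 5.25% + 3% district = 8.25% → £66.75405
Webcam £53.31: electronic goods → 5.25% + 3% district = 8.25% → £4.398075
Used textbook £78.75: books → 8.75% + 2.5% district = 11.25% → £8.859375
Unrounded tax sum = £265.82665 → £265.83

£265.83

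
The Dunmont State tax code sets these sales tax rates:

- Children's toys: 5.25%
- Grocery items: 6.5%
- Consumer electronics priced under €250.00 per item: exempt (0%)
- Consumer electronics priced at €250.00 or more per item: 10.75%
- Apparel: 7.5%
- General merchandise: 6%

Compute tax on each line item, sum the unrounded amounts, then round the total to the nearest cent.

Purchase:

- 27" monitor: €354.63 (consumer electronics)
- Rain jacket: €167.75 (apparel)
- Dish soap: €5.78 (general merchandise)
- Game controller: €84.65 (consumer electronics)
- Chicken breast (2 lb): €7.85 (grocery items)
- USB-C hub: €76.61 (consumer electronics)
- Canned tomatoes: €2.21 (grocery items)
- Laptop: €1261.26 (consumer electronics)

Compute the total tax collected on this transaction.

27" monitor €354.63: consumer electronics, €250.00 or more → 10.75% → €38.122725
Rain jacket €167.75: apparel → 7.5% → €12.58125
Dish soap €5.78: general merchandise → 6% → €0.3468
Game controller €84.65: consumer electronics, under €250.00 → 0% → €0.00
Chicken breast (2 lb) €7.85: grocery items → 6.5% → €0.51025
USB-C hub €76.61: consumer electronics, under €250.00 → 0% → €0.00
Canned tomatoes €2.21: grocery items → 6.5% → €0.14365
Laptop €1261.26: consumer electronics, €250.00 or more → 10.75% → €135.58545
Unrounded tax sum = €187.290125 → €187.29

€187.29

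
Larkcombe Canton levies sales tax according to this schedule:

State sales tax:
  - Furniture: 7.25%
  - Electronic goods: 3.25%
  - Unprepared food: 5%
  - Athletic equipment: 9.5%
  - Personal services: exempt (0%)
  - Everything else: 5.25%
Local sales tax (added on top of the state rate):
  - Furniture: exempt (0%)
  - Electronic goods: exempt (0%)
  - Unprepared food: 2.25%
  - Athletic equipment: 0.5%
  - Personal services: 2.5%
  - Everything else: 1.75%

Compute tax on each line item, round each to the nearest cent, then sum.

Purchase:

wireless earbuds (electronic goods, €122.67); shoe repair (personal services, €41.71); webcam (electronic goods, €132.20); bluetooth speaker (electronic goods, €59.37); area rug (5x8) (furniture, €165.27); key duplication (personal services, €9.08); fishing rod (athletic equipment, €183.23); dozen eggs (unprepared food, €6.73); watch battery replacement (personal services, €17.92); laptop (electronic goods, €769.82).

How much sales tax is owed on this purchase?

€67.75

Wireless earbuds €122.67: electronic goods → 3.25% + 0% local = 3.25% → €3.99
Shoe repair €41.71: personal services → 0% + 2.5% local = 2.5% → €1.04
Webcam €132.20: electronic goods → 3.25% + 0% local = 3.25% → €4.30
Bluetooth speaker €59.37: electronic goods → 3.25% + 0% local = 3.25% → €1.93
Area rug (5x8) €165.27: furniture → 7.25% + 0% local = 7.25% → €11.98
Key duplication €9.08: personal services → 0% + 2.5% local = 2.5% → €0.23
Fishing rod €183.23: athletic equipment → 9.5% + 0.5% local = 10% → €18.32
Dozen eggs €6.73: unprepared food → 5% + 2.25% local = 7.25% → €0.49
Watch battery replacement €17.92: personal services → 0% + 2.5% local = 2.5% → €0.45
Laptop €769.82: electronic goods → 3.25% + 0% local = 3.25% → €25.02
Total tax = €3.99 + €1.04 + €4.30 + €1.93 + €11.98 + €0.23 + €18.32 + €0.49 + €0.45 + €25.02 = €67.75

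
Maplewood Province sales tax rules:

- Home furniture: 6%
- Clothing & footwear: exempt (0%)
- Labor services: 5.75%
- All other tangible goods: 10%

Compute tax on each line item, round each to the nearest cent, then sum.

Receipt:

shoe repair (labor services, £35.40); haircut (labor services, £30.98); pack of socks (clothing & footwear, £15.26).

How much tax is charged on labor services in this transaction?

£3.82

Shoe repair £35.40: labor services → 5.75% → £2.04
Haircut £30.98: labor services → 5.75% → £1.78
Tax on labor services = £2.04 + £1.78 = £3.82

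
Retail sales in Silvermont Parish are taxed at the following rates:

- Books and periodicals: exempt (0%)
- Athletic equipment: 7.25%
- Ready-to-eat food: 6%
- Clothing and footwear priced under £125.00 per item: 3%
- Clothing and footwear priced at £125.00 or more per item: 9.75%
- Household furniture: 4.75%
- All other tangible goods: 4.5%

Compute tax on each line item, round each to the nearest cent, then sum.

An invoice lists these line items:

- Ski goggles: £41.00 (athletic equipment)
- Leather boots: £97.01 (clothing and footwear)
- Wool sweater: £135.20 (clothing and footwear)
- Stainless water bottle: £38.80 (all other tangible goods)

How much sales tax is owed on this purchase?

£20.81

Ski goggles £41.00: athletic equipment → 7.25% → £2.97
Leather boots £97.01: clothing and footwear, under £125.00 → 3% → £2.91
Wool sweater £135.20: clothing and footwear, £125.00 or more → 9.75% → £13.18
Stainless water bottle £38.80: all other tangible goods → 4.5% → £1.75
Total tax = £2.97 + £2.91 + £13.18 + £1.75 = £20.81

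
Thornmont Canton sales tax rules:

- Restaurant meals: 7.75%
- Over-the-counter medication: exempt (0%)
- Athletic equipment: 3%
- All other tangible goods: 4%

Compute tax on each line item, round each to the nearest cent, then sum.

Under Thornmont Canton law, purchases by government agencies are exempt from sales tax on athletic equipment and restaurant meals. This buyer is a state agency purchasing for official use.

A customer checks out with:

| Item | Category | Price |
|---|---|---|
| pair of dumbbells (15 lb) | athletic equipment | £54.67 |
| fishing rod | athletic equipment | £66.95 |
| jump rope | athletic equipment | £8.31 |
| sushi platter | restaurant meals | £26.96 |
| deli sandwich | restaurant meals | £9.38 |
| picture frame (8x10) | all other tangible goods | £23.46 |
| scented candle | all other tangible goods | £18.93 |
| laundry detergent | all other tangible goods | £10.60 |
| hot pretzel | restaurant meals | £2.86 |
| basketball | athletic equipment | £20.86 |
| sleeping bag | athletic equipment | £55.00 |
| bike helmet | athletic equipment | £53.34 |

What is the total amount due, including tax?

Pair of dumbbells (15 lb) £54.67: athletic equipment, buyer-exempt → 0% → £0.00
Fishing rod £66.95: athletic equipment, buyer-exempt → 0% → £0.00
Jump rope £8.31: athletic equipment, buyer-exempt → 0% → £0.00
Sushi platter £26.96: restaurant meals, buyer-exempt → 0% → £0.00
Deli sandwich £9.38: restaurant meals, buyer-exempt → 0% → £0.00
Picture frame (8x10) £23.46: all other tangible goods → 4% → £0.94
Scented candle £18.93: all other tangible goods → 4% → £0.76
Laundry detergent £10.60: all other tangible goods → 4% → £0.42
Hot pretzel £2.86: restaurant meals, buyer-exempt → 0% → £0.00
Basketball £20.86: athletic equipment, buyer-exempt → 0% → £0.00
Sleeping bag £55.00: athletic equipment, buyer-exempt → 0% → £0.00
Bike helmet £53.34: athletic equipment, buyer-exempt → 0% → £0.00
Subtotal = £351.32; tax = £2.12; total due = £353.44

£353.44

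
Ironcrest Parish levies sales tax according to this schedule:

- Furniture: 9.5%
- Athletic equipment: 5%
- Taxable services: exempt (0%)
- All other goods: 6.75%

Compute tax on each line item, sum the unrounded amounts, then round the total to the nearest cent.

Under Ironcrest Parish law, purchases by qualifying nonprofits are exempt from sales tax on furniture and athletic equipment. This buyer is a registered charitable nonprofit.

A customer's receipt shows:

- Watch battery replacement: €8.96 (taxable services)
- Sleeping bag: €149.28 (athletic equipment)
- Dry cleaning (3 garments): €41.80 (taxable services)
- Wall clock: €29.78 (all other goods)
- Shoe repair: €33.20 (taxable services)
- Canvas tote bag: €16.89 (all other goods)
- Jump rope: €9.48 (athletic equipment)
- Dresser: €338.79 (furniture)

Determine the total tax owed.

Watch battery replacement €8.96: taxable services → 0% → €0.00
Sleeping bag €149.28: athletic equipment, buyer-exempt → 0% → €0.00
Dry cleaning (3 garments) €41.80: taxable services → 0% → €0.00
Wall clock €29.78: all other goods → 6.75% → €2.01015
Shoe repair €33.20: taxable services → 0% → €0.00
Canvas tote bag €16.89: all other goods → 6.75% → €1.140075
Jump rope €9.48: athletic equipment, buyer-exempt → 0% → €0.00
Dresser €338.79: furniture, buyer-exempt → 0% → €0.00
Unrounded tax sum = €3.150225 → €3.15

€3.15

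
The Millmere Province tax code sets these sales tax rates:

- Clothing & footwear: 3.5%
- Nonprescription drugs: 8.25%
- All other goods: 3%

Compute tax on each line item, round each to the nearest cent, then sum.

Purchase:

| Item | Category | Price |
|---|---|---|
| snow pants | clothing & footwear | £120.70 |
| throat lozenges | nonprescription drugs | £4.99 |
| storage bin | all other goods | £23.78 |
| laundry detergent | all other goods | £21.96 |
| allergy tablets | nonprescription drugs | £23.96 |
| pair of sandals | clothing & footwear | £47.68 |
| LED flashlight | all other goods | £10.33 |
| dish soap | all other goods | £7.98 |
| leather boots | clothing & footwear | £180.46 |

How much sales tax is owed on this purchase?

£16.52

Snow pants £120.70: clothing & footwear → 3.5% → £4.22
Throat lozenges £4.99: nonprescription drugs → 8.25% → £0.41
Storage bin £23.78: all other goods → 3% → £0.71
Laundry detergent £21.96: all other goods → 3% → £0.66
Allergy tablets £23.96: nonprescription drugs → 8.25% → £1.98
Pair of sandals £47.68: clothing & footwear → 3.5% → £1.67
LED flashlight £10.33: all other goods → 3% → £0.31
Dish soap £7.98: all other goods → 3% → £0.24
Leather boots £180.46: clothing & footwear → 3.5% → £6.32
Total tax = £4.22 + £0.41 + £0.71 + £0.66 + £1.98 + £1.67 + £0.31 + £0.24 + £6.32 = £16.52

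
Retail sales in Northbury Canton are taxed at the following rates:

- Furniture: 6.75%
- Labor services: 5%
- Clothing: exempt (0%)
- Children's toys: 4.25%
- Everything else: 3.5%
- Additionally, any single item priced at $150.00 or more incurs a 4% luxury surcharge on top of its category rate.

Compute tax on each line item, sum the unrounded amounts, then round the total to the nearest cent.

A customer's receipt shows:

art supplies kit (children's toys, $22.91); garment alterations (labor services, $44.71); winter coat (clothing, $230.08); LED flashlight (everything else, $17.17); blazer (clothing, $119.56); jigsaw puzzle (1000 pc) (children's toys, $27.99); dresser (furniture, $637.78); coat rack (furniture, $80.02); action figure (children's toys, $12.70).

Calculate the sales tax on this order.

Art supplies kit $22.91: children's toys → 4.25% → $0.973675
Garment alterations $44.71: labor services → 5% → $2.2355
Winter coat $230.08: clothing → 0% + 4% surcharge = 4% → $9.2032
LED flashlight $17.17: everything else → 3.5% → $0.60095
Blazer $119.56: clothing → 0% → $0.00
Jigsaw puzzle (1000 pc) $27.99: children's toys → 4.25% → $1.189575
Dresser $637.78: furniture → 6.75% + 4% surcharge = 10.75% → $68.56135
Coat rack $80.02: furniture → 6.75% → $5.40135
Action figure $12.70: children's toys → 4.25% → $0.53975
Unrounded tax sum = $88.70535 → $88.71

$88.71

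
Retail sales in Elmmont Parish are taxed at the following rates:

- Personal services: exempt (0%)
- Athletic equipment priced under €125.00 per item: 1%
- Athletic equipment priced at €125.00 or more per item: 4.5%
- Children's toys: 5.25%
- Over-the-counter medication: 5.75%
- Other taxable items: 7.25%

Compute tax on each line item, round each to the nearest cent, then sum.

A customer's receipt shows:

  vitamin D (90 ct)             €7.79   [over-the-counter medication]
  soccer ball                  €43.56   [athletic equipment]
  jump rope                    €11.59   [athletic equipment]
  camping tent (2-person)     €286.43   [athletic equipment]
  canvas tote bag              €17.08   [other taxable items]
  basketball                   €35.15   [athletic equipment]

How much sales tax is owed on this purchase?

€15.49

Vitamin D (90 ct) €7.79: over-the-counter medication → 5.75% → €0.45
Soccer ball €43.56: athletic equipment, under €125.00 → 1% → €0.44
Jump rope €11.59: athletic equipment, under €125.00 → 1% → €0.12
Camping tent (2-person) €286.43: athletic equipment, €125.00 or more → 4.5% → €12.89
Canvas tote bag €17.08: other taxable items → 7.25% → €1.24
Basketball €35.15: athletic equipment, under €125.00 → 1% → €0.35
Total tax = €0.45 + €0.44 + €0.12 + €12.89 + €1.24 + €0.35 = €15.49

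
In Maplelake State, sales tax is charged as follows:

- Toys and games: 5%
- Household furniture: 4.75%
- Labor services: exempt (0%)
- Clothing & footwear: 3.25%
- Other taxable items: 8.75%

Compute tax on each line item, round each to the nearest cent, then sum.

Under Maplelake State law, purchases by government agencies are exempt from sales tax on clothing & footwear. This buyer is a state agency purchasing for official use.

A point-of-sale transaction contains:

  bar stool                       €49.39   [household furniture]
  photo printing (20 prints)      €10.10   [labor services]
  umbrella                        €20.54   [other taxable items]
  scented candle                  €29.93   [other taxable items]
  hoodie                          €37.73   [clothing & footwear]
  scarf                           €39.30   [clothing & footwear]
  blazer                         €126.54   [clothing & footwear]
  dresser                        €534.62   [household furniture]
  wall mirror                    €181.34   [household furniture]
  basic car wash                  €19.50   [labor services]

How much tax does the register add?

Bar stool €49.39: household furniture → 4.75% → €2.35
Photo printing (20 prints) €10.10: labor services → 0% → €0.00
Umbrella €20.54: other taxable items → 8.75% → €1.80
Scented candle €29.93: other taxable items → 8.75% → €2.62
Hoodie €37.73: clothing & footwear, buyer-exempt → 0% → €0.00
Scarf €39.30: clothing & footwear, buyer-exempt → 0% → €0.00
Blazer €126.54: clothing & footwear, buyer-exempt → 0% → €0.00
Dresser €534.62: household furniture → 4.75% → €25.39
Wall mirror €181.34: household furniture → 4.75% → €8.61
Basic car wash €19.50: labor services → 0% → €0.00
Total tax = €2.35 + €1.80 + €2.62 + €25.39 + €8.61 = €40.77

€40.77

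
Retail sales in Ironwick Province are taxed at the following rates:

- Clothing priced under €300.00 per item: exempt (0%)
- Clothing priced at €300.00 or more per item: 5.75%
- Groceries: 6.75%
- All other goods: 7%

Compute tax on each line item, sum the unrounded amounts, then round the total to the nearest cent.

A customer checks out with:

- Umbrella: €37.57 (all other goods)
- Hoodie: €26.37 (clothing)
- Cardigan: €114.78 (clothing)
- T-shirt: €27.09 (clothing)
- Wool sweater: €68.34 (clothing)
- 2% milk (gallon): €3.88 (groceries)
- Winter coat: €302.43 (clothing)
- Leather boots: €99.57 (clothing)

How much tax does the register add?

Umbrella €37.57: all other goods → 7% → €2.6299
Hoodie €26.37: clothing, under €300.00 → 0% → €0.00
Cardigan €114.78: clothing, under €300.00 → 0% → €0.00
T-shirt €27.09: clothing, under €300.00 → 0% → €0.00
Wool sweater €68.34: clothing, under €300.00 → 0% → €0.00
2% milk (gallon) €3.88: groceries → 6.75% → €0.2619
Winter coat €302.43: clothing, €300.00 or more → 5.75% → €17.389725
Leather boots €99.57: clothing, under €300.00 → 0% → €0.00
Unrounded tax sum = €20.281525 → €20.28

€20.28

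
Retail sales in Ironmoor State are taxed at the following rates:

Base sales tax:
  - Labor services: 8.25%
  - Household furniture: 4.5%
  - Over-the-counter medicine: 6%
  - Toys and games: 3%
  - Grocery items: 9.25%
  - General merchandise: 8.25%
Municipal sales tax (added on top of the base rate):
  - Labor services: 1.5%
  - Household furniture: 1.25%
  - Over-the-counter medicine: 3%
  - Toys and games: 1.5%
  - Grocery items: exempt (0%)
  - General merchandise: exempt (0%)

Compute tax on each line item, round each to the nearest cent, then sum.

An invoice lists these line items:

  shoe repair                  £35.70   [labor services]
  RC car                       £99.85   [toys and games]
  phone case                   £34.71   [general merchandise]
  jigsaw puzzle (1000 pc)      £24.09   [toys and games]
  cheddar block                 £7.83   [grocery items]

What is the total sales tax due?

Shoe repair £35.70: labor services → 8.25% + 1.5% municipal = 9.75% → £3.48
RC car £99.85: toys and games → 3% + 1.5% municipal = 4.5% → £4.49
Phone case £34.71: general merchandise → 8.25% + 0% municipal = 8.25% → £2.86
Jigsaw puzzle (1000 pc) £24.09: toys and games → 3% + 1.5% municipal = 4.5% → £1.08
Cheddar block £7.83: grocery items → 9.25% + 0% municipal = 9.25% → £0.72
Total tax = £3.48 + £4.49 + £2.86 + £1.08 + £0.72 = £12.63

£12.63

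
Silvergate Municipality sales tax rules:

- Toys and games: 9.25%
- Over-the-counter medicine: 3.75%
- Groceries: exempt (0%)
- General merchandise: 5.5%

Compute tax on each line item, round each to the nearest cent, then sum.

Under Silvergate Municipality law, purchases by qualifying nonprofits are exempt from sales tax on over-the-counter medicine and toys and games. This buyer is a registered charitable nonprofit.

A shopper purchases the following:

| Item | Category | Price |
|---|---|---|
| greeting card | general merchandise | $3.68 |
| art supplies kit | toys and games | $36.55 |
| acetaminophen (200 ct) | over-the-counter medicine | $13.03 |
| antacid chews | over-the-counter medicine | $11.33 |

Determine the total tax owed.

$0.20

Greeting card $3.68: general merchandise → 5.5% → $0.20
Art supplies kit $36.55: toys and games, buyer-exempt → 0% → $0.00
Acetaminophen (200 ct) $13.03: over-the-counter medicine, buyer-exempt → 0% → $0.00
Antacid chews $11.33: over-the-counter medicine, buyer-exempt → 0% → $0.00
Total tax = $0.20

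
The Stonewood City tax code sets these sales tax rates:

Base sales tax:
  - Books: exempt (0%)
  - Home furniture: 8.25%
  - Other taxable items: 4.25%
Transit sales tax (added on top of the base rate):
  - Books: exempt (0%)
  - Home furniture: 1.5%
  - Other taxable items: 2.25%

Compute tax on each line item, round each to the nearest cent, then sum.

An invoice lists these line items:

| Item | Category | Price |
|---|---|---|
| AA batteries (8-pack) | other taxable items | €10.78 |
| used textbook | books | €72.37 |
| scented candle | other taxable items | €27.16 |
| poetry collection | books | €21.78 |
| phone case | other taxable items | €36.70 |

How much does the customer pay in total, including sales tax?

AA batteries (8-pack) €10.78: other taxable items → 4.25% + 2.25% transit = 6.5% → €0.70
Used textbook €72.37: books → 0% + 0% transit = 0% → €0.00
Scented candle €27.16: other taxable items → 4.25% + 2.25% transit = 6.5% → €1.77
Poetry collection €21.78: books → 0% + 0% transit = 0% → €0.00
Phone case €36.70: other taxable items → 4.25% + 2.25% transit = 6.5% → €2.39
Subtotal = €168.79; tax = €4.86; total due = €173.65

€173.65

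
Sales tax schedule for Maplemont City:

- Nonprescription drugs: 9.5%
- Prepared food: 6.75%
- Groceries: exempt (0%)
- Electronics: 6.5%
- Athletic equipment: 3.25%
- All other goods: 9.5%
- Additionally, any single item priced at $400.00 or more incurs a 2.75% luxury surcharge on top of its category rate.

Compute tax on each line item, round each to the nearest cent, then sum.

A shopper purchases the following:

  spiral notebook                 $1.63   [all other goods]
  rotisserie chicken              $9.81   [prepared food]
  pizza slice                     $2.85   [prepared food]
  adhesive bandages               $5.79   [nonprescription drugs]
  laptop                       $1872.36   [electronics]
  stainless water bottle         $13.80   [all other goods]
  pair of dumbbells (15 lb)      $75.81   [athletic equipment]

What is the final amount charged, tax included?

$2160.56

Spiral notebook $1.63: all other goods → 9.5% → $0.15
Rotisserie chicken $9.81: prepared food → 6.75% → $0.66
Pizza slice $2.85: prepared food → 6.75% → $0.19
Adhesive bandages $5.79: nonprescription drugs → 9.5% → $0.55
Laptop $1872.36: electronics → 6.5% + 2.75% surcharge = 9.25% → $173.19
Stainless water bottle $13.80: all other goods → 9.5% → $1.31
Pair of dumbbells (15 lb) $75.81: athletic equipment → 3.25% → $2.46
Subtotal = $1982.05; tax = $178.51; total due = $2160.56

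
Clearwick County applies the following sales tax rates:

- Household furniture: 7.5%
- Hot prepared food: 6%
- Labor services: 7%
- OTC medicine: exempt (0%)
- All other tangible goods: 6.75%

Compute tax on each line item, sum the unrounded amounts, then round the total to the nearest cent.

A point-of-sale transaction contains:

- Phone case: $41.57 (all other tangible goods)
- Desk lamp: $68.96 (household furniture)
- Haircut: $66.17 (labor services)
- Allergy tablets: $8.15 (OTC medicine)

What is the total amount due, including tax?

Phone case $41.57: all other tangible goods → 6.75% → $2.805975
Desk lamp $68.96: household furniture → 7.5% → $5.172
Haircut $66.17: labor services → 7% → $4.6319
Allergy tablets $8.15: OTC medicine → 0% → $0.00
Subtotal = $184.85; unrounded tax = $12.609875 → $12.61; total due = $197.46

$197.46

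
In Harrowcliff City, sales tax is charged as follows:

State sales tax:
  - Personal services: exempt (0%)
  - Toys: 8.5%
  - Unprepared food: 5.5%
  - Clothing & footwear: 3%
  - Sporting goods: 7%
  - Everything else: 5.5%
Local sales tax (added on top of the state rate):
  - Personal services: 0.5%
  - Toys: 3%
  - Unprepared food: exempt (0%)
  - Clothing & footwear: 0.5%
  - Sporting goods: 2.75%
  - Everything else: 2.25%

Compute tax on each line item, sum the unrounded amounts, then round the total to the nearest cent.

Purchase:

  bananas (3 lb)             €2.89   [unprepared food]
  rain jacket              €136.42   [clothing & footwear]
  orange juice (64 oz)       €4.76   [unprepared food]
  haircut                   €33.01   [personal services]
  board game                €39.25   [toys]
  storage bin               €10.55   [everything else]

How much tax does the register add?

Bananas (3 lb) €2.89: unprepared food → 5.5% + 0% local = 5.5% → €0.15895
Rain jacket €136.42: clothing & footwear → 3% + 0.5% local = 3.5% → €4.7747
Orange juice (64 oz) €4.76: unprepared food → 5.5% + 0% local = 5.5% → €0.2618
Haircut €33.01: personal services → 0% + 0.5% local = 0.5% → €0.16505
Board game €39.25: toys → 8.5% + 3% local = 11.5% → €4.51375
Storage bin €10.55: everything else → 5.5% + 2.25% local = 7.75% → €0.817625
Unrounded tax sum = €10.691875 → €10.69

€10.69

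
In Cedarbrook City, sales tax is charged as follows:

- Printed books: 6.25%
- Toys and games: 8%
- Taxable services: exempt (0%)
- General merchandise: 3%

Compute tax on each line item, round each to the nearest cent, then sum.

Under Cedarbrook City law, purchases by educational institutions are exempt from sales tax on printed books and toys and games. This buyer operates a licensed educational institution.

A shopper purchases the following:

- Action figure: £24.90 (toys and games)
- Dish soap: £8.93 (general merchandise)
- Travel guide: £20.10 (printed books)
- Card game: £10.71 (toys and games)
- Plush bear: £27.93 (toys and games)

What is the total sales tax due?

£0.27

Action figure £24.90: toys and games, buyer-exempt → 0% → £0.00
Dish soap £8.93: general merchandise → 3% → £0.27
Travel guide £20.10: printed books, buyer-exempt → 0% → £0.00
Card game £10.71: toys and games, buyer-exempt → 0% → £0.00
Plush bear £27.93: toys and games, buyer-exempt → 0% → £0.00
Total tax = £0.27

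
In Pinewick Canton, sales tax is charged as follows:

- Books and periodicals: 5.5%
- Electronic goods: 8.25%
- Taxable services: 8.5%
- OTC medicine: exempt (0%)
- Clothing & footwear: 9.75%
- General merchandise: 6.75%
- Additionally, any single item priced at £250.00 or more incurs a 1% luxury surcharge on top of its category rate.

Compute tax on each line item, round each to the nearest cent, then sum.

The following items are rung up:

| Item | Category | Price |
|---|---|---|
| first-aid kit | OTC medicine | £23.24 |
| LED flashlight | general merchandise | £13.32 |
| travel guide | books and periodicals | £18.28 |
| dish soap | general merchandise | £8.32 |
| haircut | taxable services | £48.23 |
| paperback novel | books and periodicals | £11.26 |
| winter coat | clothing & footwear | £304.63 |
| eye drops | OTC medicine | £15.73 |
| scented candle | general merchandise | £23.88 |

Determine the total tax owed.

£41.55

First-aid kit £23.24: OTC medicine → 0% → £0.00
LED flashlight £13.32: general merchandise → 6.75% → £0.90
Travel guide £18.28: books and periodicals → 5.5% → £1.01
Dish soap £8.32: general merchandise → 6.75% → £0.56
Haircut £48.23: taxable services → 8.5% → £4.10
Paperback novel £11.26: books and periodicals → 5.5% → £0.62
Winter coat £304.63: clothing & footwear → 9.75% + 1% surcharge = 10.75% → £32.75
Eye drops £15.73: OTC medicine → 0% → £0.00
Scented candle £23.88: general merchandise → 6.75% → £1.61
Total tax = £0.90 + £1.01 + £0.56 + £4.10 + £0.62 + £32.75 + £1.61 = £41.55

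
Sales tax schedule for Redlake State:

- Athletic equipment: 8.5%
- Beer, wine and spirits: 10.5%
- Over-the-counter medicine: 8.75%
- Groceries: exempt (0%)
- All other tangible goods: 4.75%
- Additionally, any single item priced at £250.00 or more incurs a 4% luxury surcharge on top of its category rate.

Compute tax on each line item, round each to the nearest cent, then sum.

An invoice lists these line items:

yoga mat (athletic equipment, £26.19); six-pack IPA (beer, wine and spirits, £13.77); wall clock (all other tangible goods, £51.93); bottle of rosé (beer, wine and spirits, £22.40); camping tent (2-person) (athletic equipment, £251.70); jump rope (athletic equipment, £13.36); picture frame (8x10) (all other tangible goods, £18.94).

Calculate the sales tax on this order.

£42.00

Yoga mat £26.19: athletic equipment → 8.5% → £2.23
Six-pack IPA £13.77: beer, wine and spirits → 10.5% → £1.45
Wall clock £51.93: all other tangible goods → 4.75% → £2.47
Bottle of rosé £22.40: beer, wine and spirits → 10.5% → £2.35
Camping tent (2-person) £251.70: athletic equipment → 8.5% + 4% surcharge = 12.5% → £31.46
Jump rope £13.36: athletic equipment → 8.5% → £1.14
Picture frame (8x10) £18.94: all other tangible goods → 4.75% → £0.90
Total tax = £2.23 + £1.45 + £2.47 + £2.35 + £31.46 + £1.14 + £0.90 = £42.00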